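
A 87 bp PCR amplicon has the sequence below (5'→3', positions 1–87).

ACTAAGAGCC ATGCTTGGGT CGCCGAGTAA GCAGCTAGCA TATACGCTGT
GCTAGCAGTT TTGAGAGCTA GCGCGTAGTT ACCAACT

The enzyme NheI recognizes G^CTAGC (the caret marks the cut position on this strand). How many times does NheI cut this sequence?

GCTAGC occurs starting at positions 34, 51, 67.
NheI cuts at 3 sites.

3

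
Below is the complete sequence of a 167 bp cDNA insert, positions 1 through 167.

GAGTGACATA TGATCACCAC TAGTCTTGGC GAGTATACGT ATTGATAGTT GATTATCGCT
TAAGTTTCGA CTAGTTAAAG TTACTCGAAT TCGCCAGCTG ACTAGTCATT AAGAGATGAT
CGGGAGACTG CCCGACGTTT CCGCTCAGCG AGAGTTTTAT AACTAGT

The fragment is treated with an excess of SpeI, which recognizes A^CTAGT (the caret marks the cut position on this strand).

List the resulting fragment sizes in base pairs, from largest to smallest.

61, 51, 31, 19, 5 bp

SpeI sites (ACTAGT) start at positions 19, 70, 101, 162.
SpeI cuts after the first base of each site, so after positions 19, 70, 101, 162.
Linear molecule, 4 cuts → 5 fragments:
  1–19 → 19 bp
  20–70 → 51 bp
  71–101 → 31 bp
  102–162 → 61 bp
  163–167 → 5 bp
Sorted largest to smallest: 61, 51, 31, 19, 5 bp.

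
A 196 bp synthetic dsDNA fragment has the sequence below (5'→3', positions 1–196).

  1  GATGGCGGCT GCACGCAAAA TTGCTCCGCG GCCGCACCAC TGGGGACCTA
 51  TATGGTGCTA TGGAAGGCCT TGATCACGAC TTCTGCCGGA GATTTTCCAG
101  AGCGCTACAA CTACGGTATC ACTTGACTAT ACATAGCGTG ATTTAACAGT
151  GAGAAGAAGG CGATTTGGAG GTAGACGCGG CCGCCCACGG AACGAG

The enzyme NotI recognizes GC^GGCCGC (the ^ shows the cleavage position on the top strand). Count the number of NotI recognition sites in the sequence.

GCGGCCGC occurs starting at positions 28, 177.
NotI cuts at 2 sites.

2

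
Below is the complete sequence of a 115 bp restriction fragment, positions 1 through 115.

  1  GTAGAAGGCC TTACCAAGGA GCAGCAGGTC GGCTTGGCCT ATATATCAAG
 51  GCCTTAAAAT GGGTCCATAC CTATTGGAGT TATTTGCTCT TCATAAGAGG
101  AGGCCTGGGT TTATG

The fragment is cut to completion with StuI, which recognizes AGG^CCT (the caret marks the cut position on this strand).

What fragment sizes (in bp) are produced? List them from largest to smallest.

52, 43, 12, 8 bp

StuI sites (AGGCCT) start at positions 6, 49, 101.
StuI cuts after base 3 of each site, so after positions 8, 51, 103.
Linear molecule, 3 cuts → 4 fragments:
  1–8 → 8 bp
  9–51 → 43 bp
  52–103 → 52 bp
  104–115 → 12 bp
Sorted largest to smallest: 52, 43, 12, 8 bp.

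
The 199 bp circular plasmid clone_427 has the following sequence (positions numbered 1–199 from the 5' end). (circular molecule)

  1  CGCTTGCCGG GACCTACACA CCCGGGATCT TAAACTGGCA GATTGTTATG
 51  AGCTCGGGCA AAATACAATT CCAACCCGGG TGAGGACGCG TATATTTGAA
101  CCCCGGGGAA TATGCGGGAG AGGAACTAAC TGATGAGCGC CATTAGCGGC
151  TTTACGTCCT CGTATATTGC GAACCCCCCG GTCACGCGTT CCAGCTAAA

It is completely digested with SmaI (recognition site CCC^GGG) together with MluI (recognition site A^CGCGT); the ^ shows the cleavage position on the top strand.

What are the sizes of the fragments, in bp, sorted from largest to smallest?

SmaI sites (CCCGGG) start at positions 21, 75, 102.
SmaI cuts after base 3 of each site, so after positions 23, 77, 104.
MluI sites (ACGCGT) start at positions 86, 184.
MluI cuts after the first base of each site, so after positions 86, 184.
Combined cut positions: 23, 77, 86, 104, 184.
Circular molecule, 5 cuts → 5 fragments:
  24–77 → 54 bp
  78–86 → 9 bp
  87–104 → 18 bp
  105–184 → 80 bp
  185–199 then 1–23 → 15 + 23 = 38 bp
Sorted largest to smallest: 80, 54, 38, 18, 9 bp.

80, 54, 38, 18, 9 bp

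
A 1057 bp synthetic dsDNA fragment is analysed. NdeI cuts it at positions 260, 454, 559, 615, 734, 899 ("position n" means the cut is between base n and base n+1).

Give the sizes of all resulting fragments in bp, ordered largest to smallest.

Linear molecule, 6 cuts → 7 fragments:
  260 − 0 = 260 bp
  454 − 260 = 194 bp
  559 − 454 = 105 bp
  615 − 559 = 56 bp
  734 − 615 = 119 bp
  899 − 734 = 165 bp
  1057 − 899 = 158 bp
Sorted largest to smallest: 260, 194, 165, 158, 119, 105, 56 bp.

260, 194, 165, 158, 119, 105, 56 bp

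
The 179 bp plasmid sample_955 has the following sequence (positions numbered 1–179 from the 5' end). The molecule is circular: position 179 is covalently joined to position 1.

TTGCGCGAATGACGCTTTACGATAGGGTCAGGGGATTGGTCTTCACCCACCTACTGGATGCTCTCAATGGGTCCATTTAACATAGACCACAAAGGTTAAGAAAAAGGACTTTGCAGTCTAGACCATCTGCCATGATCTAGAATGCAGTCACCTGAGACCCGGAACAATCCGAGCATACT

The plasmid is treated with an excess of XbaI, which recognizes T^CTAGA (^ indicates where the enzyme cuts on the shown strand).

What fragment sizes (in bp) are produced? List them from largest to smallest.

160, 19 bp

XbaI sites (TCTAGA) start at positions 117, 136.
XbaI cuts after the first base of each site, so after positions 117, 136.
Circular molecule, 2 cuts → 2 fragments:
  118–136 → 19 bp
  137–179 then 1–117 → 43 + 117 = 160 bp
Sorted largest to smallest: 160, 19 bp.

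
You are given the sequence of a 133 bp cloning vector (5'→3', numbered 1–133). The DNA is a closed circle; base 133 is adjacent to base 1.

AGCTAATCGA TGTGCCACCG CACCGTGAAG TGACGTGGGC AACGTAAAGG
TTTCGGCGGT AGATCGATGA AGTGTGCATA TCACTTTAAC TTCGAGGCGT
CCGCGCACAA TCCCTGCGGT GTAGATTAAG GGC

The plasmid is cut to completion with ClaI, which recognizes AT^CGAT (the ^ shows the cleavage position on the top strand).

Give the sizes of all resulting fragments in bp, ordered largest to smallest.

ClaI sites (ATCGAT) start at positions 6, 63.
ClaI cuts after base 2 of each site, so after positions 7, 64.
Circular molecule, 2 cuts → 2 fragments:
  8–64 → 57 bp
  65–133 then 1–7 → 69 + 7 = 76 bp
Sorted largest to smallest: 76, 57 bp.

76, 57 bp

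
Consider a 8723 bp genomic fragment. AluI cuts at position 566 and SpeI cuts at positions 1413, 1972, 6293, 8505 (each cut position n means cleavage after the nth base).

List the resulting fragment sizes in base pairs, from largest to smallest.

4321, 2212, 847, 566, 559, 218 bp

Combined cut positions (sorted): 566, 1413, 1972, 6293, 8505.
Linear molecule, 5 cuts → 6 fragments:
  566 − 0 = 566 bp
  1413 − 566 = 847 bp
  1972 − 1413 = 559 bp
  6293 − 1972 = 4321 bp
  8505 − 6293 = 2212 bp
  8723 − 8505 = 218 bp
Sorted largest to smallest: 4321, 2212, 847, 566, 559, 218 bp.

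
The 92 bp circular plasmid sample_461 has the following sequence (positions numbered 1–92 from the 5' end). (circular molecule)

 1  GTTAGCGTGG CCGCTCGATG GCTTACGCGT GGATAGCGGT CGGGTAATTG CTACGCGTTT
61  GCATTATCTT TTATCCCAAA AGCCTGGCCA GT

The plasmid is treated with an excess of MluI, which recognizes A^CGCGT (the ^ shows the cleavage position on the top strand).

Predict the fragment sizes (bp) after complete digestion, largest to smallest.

MluI sites (ACGCGT) start at positions 25, 53.
MluI cuts after the first base of each site, so after positions 25, 53.
Circular molecule, 2 cuts → 2 fragments:
  26–53 → 28 bp
  54–92 then 1–25 → 39 + 25 = 64 bp
Sorted largest to smallest: 64, 28 bp.

64, 28 bp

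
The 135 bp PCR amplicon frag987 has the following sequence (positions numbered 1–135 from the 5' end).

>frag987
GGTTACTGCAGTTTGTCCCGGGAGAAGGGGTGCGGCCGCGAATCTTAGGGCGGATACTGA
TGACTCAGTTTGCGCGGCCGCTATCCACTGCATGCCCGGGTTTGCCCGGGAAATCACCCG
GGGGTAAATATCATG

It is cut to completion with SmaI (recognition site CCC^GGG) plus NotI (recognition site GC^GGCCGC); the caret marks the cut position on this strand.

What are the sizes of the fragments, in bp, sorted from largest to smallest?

SmaI sites (CCCGGG) start at positions 17, 95, 105, 117.
SmaI cuts after base 3 of each site, so after positions 19, 97, 107, 119.
NotI sites (GCGGCCGC) start at positions 32, 74.
NotI cuts after base 2 of each site, so after positions 33, 75.
Combined cut positions: 19, 33, 75, 97, 107, 119.
Linear molecule, 6 cuts → 7 fragments:
  1–19 → 19 bp
  20–33 → 14 bp
  34–75 → 42 bp
  76–97 → 22 bp
  98–107 → 10 bp
  108–119 → 12 bp
  120–135 → 16 bp
Sorted largest to smallest: 42, 22, 19, 16, 14, 12, 10 bp.

42, 22, 19, 16, 14, 12, 10 bp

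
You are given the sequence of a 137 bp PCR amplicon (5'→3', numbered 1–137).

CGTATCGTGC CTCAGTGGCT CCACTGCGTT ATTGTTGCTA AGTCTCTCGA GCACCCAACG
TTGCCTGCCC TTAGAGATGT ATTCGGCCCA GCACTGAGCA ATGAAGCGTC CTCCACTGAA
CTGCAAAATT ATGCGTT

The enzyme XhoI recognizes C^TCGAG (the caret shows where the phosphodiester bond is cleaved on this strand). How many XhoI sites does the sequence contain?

1

CTCGAG occurs starting at position 46.
XhoI cuts at 1 site.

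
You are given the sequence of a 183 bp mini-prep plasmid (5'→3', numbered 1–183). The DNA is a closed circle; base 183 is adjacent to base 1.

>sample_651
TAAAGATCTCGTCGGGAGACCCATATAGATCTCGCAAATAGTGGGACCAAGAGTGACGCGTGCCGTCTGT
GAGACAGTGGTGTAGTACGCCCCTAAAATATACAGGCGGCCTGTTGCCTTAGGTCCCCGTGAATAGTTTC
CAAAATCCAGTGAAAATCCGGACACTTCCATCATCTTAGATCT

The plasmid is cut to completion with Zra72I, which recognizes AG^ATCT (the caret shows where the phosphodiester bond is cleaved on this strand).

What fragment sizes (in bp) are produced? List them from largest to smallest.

151, 23, 9 bp

Zra72I sites (AGATCT) start at positions 4, 27, 178.
Zra72I cuts after base 2 of each site, so after positions 5, 28, 179.
Circular molecule, 3 cuts → 3 fragments:
  6–28 → 23 bp
  29–179 → 151 bp
  180–183 then 1–5 → 4 + 5 = 9 bp
Sorted largest to smallest: 151, 23, 9 bp.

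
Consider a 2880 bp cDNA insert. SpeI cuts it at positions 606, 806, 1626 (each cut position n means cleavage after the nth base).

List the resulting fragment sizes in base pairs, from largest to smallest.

Linear molecule, 3 cuts → 4 fragments:
  606 − 0 = 606 bp
  806 − 606 = 200 bp
  1626 − 806 = 820 bp
  2880 − 1626 = 1254 bp
Sorted largest to smallest: 1254, 820, 606, 200 bp.

1254, 820, 606, 200 bp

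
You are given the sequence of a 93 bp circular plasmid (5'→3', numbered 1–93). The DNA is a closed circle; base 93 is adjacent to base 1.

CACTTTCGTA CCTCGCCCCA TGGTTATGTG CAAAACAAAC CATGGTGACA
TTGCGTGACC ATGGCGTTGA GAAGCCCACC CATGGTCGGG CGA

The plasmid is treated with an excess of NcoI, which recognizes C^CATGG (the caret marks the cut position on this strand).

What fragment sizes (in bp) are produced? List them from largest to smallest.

NcoI sites (CCATGG) start at positions 18, 40, 59, 80.
NcoI cuts after the first base of each site, so after positions 18, 40, 59, 80.
Circular molecule, 4 cuts → 4 fragments:
  19–40 → 22 bp
  41–59 → 19 bp
  60–80 → 21 bp
  81–93 then 1–18 → 13 + 18 = 31 bp
Sorted largest to smallest: 31, 22, 21, 19 bp.

31, 22, 21, 19 bp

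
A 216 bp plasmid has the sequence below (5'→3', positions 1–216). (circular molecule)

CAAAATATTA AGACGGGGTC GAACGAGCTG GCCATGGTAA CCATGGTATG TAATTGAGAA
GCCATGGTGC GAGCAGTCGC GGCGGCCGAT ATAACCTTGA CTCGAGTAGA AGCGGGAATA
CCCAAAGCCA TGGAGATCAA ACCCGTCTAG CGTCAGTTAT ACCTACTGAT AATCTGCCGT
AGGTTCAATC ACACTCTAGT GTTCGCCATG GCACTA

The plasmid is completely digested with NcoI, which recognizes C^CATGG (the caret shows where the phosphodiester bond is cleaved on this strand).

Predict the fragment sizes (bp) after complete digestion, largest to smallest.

78, 66, 42, 21, 9 bp

NcoI sites (CCATGG) start at positions 32, 41, 62, 128, 206.
NcoI cuts after the first base of each site, so after positions 32, 41, 62, 128, 206.
Circular molecule, 5 cuts → 5 fragments:
  33–41 → 9 bp
  42–62 → 21 bp
  63–128 → 66 bp
  129–206 → 78 bp
  207–216 then 1–32 → 10 + 32 = 42 bp
Sorted largest to smallest: 78, 66, 42, 21, 9 bp.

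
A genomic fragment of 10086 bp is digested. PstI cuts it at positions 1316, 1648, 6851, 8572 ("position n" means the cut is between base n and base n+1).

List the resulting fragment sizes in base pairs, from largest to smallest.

Linear molecule, 4 cuts → 5 fragments:
  1316 − 0 = 1316 bp
  1648 − 1316 = 332 bp
  6851 − 1648 = 5203 bp
  8572 − 6851 = 1721 bp
  10086 − 8572 = 1514 bp
Sorted largest to smallest: 5203, 1721, 1514, 1316, 332 bp.

5203, 1721, 1514, 1316, 332 bp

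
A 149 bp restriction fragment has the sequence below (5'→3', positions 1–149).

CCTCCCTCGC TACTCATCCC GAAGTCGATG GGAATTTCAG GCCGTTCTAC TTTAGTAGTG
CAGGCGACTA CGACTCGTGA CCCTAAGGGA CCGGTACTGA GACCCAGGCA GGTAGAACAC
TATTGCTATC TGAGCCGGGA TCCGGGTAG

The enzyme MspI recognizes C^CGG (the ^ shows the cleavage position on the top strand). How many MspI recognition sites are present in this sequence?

3

CCGG occurs starting at positions 91, 135, 142.
MspI cuts at 3 sites.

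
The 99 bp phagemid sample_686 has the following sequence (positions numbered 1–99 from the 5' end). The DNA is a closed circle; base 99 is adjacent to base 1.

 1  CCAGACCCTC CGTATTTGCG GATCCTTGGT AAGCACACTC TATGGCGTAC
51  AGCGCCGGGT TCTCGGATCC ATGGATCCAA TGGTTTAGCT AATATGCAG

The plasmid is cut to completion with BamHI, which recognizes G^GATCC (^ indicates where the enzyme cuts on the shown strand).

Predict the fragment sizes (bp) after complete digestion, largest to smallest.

46, 45, 8 bp

BamHI sites (GGATCC) start at positions 20, 65, 73.
BamHI cuts after the first base of each site, so after positions 20, 65, 73.
Circular molecule, 3 cuts → 3 fragments:
  21–65 → 45 bp
  66–73 → 8 bp
  74–99 then 1–20 → 26 + 20 = 46 bp
Sorted largest to smallest: 46, 45, 8 bp.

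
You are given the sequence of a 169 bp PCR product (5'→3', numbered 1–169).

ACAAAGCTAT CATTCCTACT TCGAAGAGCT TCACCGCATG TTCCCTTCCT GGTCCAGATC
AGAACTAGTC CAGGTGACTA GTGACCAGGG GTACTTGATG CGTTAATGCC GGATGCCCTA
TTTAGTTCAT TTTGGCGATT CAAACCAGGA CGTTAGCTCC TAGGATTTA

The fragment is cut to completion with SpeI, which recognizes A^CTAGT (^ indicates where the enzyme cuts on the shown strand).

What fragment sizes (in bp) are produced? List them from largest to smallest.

92, 64, 13 bp

SpeI sites (ACTAGT) start at positions 64, 77.
SpeI cuts after the first base of each site, so after positions 64, 77.
Linear molecule, 2 cuts → 3 fragments:
  1–64 → 64 bp
  65–77 → 13 bp
  78–169 → 92 bp
Sorted largest to smallest: 92, 64, 13 bp.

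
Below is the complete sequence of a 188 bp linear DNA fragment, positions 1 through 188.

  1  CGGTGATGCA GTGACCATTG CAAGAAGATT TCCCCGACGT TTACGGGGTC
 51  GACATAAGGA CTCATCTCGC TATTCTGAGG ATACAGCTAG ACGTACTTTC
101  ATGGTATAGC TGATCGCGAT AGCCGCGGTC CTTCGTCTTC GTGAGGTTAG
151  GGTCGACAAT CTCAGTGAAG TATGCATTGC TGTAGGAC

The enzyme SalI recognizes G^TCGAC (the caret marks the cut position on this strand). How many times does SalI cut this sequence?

GTCGAC occurs starting at positions 48, 152.
SalI cuts at 2 sites.

2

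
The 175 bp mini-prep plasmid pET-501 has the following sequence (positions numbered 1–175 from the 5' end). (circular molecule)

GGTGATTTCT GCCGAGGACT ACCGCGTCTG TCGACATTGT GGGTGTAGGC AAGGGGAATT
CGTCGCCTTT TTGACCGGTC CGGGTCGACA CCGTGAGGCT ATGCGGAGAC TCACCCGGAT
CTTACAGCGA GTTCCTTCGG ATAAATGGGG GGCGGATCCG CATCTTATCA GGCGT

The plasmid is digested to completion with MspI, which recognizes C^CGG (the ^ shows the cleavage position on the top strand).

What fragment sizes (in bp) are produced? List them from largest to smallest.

MspI sites (CCGG) start at positions 75, 80, 115.
MspI cuts after the first base of each site, so after positions 75, 80, 115.
Circular molecule, 3 cuts → 3 fragments:
  76–80 → 5 bp
  81–115 → 35 bp
  116–175 then 1–75 → 60 + 75 = 135 bp
Sorted largest to smallest: 135, 35, 5 bp.

135, 35, 5 bp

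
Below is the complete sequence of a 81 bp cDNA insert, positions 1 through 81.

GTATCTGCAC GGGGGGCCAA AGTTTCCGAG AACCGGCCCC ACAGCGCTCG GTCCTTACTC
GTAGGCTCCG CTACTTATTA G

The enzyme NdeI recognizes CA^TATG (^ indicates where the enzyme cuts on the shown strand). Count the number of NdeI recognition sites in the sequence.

No occurrence of CATATG is present in the sequence.
NdeI does not cut: 0 sites.

0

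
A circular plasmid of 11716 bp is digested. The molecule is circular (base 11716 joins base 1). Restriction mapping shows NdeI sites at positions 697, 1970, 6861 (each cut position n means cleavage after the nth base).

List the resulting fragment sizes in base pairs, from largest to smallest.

Circular molecule, 3 cuts → 3 fragments:
  1970 − 697 = 1273 bp
  6861 − 1970 = 4891 bp
  wrap: 11716 − 6861 + 697 = 5552 bp
Sorted largest to smallest: 5552, 4891, 1273 bp.

5552, 4891, 1273 bp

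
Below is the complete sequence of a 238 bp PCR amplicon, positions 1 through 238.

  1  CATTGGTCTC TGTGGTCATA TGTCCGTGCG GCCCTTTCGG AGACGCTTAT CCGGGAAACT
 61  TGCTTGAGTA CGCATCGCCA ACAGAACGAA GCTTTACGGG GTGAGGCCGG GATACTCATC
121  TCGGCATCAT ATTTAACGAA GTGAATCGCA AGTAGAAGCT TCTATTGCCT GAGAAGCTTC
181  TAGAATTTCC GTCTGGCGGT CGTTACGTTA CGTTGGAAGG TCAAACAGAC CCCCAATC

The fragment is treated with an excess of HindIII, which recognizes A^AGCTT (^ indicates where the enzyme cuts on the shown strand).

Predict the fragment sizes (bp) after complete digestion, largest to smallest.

89, 67, 64, 18 bp

HindIII sites (AAGCTT) start at positions 89, 156, 174.
HindIII cuts after the first base of each site, so after positions 89, 156, 174.
Linear molecule, 3 cuts → 4 fragments:
  1–89 → 89 bp
  90–156 → 67 bp
  157–174 → 18 bp
  175–238 → 64 bp
Sorted largest to smallest: 89, 67, 64, 18 bp.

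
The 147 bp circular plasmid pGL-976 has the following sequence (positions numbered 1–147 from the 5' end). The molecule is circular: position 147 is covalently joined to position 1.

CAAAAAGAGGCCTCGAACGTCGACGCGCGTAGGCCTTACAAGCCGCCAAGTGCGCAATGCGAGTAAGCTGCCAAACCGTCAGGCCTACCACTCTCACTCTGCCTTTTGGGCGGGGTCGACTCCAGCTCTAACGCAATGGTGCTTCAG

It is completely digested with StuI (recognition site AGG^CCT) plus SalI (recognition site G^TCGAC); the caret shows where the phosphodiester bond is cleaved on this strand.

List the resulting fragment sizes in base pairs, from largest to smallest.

50, 42, 32, 14, 9 bp

StuI sites (AGGCCT) start at positions 8, 31, 81.
StuI cuts after base 3 of each site, so after positions 10, 33, 83.
SalI sites (GTCGAC) start at positions 19, 115.
SalI cuts after the first base of each site, so after positions 19, 115.
Combined cut positions: 10, 19, 33, 83, 115.
Circular molecule, 5 cuts → 5 fragments:
  11–19 → 9 bp
  20–33 → 14 bp
  34–83 → 50 bp
  84–115 → 32 bp
  116–147 then 1–10 → 32 + 10 = 42 bp
Sorted largest to smallest: 50, 42, 32, 14, 9 bp.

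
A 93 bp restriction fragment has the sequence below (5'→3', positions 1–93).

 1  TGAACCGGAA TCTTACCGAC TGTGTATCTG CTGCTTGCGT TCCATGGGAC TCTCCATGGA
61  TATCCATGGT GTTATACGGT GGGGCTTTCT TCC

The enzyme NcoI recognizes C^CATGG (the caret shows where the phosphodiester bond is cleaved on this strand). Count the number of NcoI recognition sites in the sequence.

3

CCATGG occurs starting at positions 42, 54, 64.
NcoI cuts at 3 sites.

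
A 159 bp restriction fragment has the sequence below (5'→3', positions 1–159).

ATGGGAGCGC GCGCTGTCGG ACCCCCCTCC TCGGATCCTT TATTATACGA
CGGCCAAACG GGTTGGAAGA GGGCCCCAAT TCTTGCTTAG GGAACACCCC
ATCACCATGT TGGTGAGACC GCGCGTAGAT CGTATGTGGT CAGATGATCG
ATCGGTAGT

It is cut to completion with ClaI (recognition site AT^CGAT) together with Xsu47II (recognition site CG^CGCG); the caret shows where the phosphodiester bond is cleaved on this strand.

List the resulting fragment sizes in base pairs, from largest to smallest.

112, 27, 11, 9 bp

The ClaI site (ATCGAT) starts at position 147.
ClaI cuts after base 2 of each site, so after position 148.
Xsu47II sites (CGCGCG) start at positions 8, 120.
Xsu47II cuts after base 2 of each site, so after positions 9, 121.
Combined cut positions: 9, 121, 148.
Linear molecule, 3 cuts → 4 fragments:
  1–9 → 9 bp
  10–121 → 112 bp
  122–148 → 27 bp
  149–159 → 11 bp
Sorted largest to smallest: 112, 27, 11, 9 bp.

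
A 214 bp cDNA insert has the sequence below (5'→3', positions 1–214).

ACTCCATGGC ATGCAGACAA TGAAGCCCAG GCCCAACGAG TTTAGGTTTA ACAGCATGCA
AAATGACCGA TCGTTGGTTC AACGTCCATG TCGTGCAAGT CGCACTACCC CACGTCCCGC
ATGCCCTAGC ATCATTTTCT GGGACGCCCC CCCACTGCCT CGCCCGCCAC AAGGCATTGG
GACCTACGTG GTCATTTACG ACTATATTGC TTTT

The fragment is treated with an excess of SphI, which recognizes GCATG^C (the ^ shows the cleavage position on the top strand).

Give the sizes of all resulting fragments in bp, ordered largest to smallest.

91, 65, 45, 13 bp

SphI sites (GCATGC) start at positions 9, 54, 119.
SphI cuts after base 5 of each site (before the last base), so after positions 13, 58, 123.
Linear molecule, 3 cuts → 4 fragments:
  1–13 → 13 bp
  14–58 → 45 bp
  59–123 → 65 bp
  124–214 → 91 bp
Sorted largest to smallest: 91, 65, 45, 13 bp.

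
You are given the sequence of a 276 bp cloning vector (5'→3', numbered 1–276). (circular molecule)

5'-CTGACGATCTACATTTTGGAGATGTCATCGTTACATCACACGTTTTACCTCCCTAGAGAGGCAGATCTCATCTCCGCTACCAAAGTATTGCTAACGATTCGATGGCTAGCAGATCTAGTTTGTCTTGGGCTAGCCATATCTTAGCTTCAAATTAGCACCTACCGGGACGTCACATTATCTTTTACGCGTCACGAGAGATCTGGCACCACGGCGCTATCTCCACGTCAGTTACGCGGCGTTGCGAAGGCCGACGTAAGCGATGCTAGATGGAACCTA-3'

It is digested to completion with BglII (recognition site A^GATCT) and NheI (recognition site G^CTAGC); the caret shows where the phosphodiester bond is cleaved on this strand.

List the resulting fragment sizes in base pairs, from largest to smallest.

BglII sites (AGATCT) start at positions 63, 111, 196.
BglII cuts after the first base of each site, so after positions 63, 111, 196.
NheI sites (GCTAGC) start at positions 105, 129.
NheI cuts after the first base of each site, so after positions 105, 129.
Combined cut positions: 63, 105, 111, 129, 196.
Circular molecule, 5 cuts → 5 fragments:
  64–105 → 42 bp
  106–111 → 6 bp
  112–129 → 18 bp
  130–196 → 67 bp
  197–276 then 1–63 → 80 + 63 = 143 bp
Sorted largest to smallest: 143, 67, 42, 18, 6 bp.

143, 67, 42, 18, 6 bp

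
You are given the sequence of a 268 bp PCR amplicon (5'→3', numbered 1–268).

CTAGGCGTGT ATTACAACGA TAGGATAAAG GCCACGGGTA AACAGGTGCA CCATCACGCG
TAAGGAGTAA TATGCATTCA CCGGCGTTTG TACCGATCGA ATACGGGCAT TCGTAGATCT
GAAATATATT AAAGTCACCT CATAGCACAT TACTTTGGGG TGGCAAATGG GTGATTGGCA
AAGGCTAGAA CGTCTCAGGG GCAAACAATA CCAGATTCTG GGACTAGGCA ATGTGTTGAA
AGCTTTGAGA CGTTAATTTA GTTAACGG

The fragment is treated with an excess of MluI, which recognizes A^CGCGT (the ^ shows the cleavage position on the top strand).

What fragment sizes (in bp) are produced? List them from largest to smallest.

212, 56 bp

The MluI site (ACGCGT) starts at position 56.
MluI cuts after the first base of each site, so after position 56.
Linear molecule, 1 cut → 2 fragments:
  1–56 → 56 bp
  57–268 → 212 bp
Sorted largest to smallest: 212, 56 bp.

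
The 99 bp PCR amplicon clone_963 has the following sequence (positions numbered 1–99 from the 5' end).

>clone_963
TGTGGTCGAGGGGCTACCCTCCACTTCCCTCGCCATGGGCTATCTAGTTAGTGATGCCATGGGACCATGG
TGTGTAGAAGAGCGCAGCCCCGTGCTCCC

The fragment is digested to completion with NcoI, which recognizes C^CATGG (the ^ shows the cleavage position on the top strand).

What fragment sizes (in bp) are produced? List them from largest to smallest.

NcoI sites (CCATGG) start at positions 33, 57, 65.
NcoI cuts after the first base of each site, so after positions 33, 57, 65.
Linear molecule, 3 cuts → 4 fragments:
  1–33 → 33 bp
  34–57 → 24 bp
  58–65 → 8 bp
  66–99 → 34 bp
Sorted largest to smallest: 34, 33, 24, 8 bp.

34, 33, 24, 8 bp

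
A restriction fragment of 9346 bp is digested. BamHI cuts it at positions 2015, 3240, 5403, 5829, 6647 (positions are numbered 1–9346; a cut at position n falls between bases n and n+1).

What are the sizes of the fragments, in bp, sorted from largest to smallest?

2699, 2163, 2015, 1225, 818, 426 bp

Linear molecule, 5 cuts → 6 fragments:
  2015 − 0 = 2015 bp
  3240 − 2015 = 1225 bp
  5403 − 3240 = 2163 bp
  5829 − 5403 = 426 bp
  6647 − 5829 = 818 bp
  9346 − 6647 = 2699 bp
Sorted largest to smallest: 2699, 2163, 2015, 1225, 818, 426 bp.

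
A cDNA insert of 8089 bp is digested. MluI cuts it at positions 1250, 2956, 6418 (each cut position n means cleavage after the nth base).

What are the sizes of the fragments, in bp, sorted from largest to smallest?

Linear molecule, 3 cuts → 4 fragments:
  1250 − 0 = 1250 bp
  2956 − 1250 = 1706 bp
  6418 − 2956 = 3462 bp
  8089 − 6418 = 1671 bp
Sorted largest to smallest: 3462, 1706, 1671, 1250 bp.

3462, 1706, 1671, 1250 bp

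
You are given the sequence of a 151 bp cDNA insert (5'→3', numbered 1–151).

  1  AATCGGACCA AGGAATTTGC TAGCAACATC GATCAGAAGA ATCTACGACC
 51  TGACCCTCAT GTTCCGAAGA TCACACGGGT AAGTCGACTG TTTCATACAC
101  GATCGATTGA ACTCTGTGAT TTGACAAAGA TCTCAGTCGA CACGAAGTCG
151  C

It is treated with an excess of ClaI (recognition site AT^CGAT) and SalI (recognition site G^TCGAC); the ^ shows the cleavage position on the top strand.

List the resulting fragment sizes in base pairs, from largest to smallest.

ClaI sites (ATCGAT) start at positions 28, 102.
ClaI cuts after base 2 of each site, so after positions 29, 103.
SalI sites (GTCGAC) start at positions 83, 136.
SalI cuts after the first base of each site, so after positions 83, 136.
Combined cut positions: 29, 83, 103, 136.
Linear molecule, 4 cuts → 5 fragments:
  1–29 → 29 bp
  30–83 → 54 bp
  84–103 → 20 bp
  104–136 → 33 bp
  137–151 → 15 bp
Sorted largest to smallest: 54, 33, 29, 20, 15 bp.

54, 33, 29, 20, 15 bp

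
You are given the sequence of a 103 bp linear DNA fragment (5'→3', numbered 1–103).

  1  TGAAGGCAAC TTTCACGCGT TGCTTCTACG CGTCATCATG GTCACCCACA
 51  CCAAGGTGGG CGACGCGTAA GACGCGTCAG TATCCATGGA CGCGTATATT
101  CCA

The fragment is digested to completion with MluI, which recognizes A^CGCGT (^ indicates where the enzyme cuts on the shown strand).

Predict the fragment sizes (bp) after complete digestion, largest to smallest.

MluI sites (ACGCGT) start at positions 15, 28, 63, 72, 90.
MluI cuts after the first base of each site, so after positions 15, 28, 63, 72, 90.
Linear molecule, 5 cuts → 6 fragments:
  1–15 → 15 bp
  16–28 → 13 bp
  29–63 → 35 bp
  64–72 → 9 bp
  73–90 → 18 bp
  91–103 → 13 bp
Sorted largest to smallest: 35, 18, 15, 13, 13, 9 bp.

35, 18, 15, 13, 13, 9 bp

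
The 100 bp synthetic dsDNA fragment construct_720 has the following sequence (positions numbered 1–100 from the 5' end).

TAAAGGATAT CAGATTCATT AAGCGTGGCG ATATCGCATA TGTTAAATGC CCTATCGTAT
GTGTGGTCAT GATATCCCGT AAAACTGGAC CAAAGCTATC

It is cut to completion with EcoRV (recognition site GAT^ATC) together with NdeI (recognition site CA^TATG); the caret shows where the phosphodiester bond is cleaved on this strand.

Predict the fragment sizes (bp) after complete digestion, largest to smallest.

EcoRV sites (GATATC) start at positions 6, 30, 71.
EcoRV cuts after base 3 of each site, so after positions 8, 32, 73.
The NdeI site (CATATG) starts at position 37.
NdeI cuts after base 2 of each site, so after position 38.
Combined cut positions: 8, 32, 38, 73.
Linear molecule, 4 cuts → 5 fragments:
  1–8 → 8 bp
  9–32 → 24 bp
  33–38 → 6 bp
  39–73 → 35 bp
  74–100 → 27 bp
Sorted largest to smallest: 35, 27, 24, 8, 6 bp.

35, 27, 24, 8, 6 bp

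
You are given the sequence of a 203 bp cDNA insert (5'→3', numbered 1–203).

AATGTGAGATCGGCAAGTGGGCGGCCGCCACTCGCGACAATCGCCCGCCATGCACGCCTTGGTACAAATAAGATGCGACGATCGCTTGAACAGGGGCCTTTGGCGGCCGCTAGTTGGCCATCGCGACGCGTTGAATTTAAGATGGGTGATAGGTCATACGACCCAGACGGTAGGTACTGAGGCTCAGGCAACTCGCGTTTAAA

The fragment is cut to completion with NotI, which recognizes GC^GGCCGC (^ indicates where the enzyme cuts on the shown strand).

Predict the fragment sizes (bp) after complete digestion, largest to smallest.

99, 82, 22 bp

NotI sites (GCGGCCGC) start at positions 21, 103.
NotI cuts after base 2 of each site, so after positions 22, 104.
Linear molecule, 2 cuts → 3 fragments:
  1–22 → 22 bp
  23–104 → 82 bp
  105–203 → 99 bp
Sorted largest to smallest: 99, 82, 22 bp.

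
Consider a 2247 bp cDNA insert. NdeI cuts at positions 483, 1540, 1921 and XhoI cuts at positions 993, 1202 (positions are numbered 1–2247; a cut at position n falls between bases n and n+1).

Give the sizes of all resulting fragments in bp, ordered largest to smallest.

510, 483, 381, 338, 326, 209 bp

Combined cut positions (sorted): 483, 993, 1202, 1540, 1921.
Linear molecule, 5 cuts → 6 fragments:
  483 − 0 = 483 bp
  993 − 483 = 510 bp
  1202 − 993 = 209 bp
  1540 − 1202 = 338 bp
  1921 − 1540 = 381 bp
  2247 − 1921 = 326 bp
Sorted largest to smallest: 510, 483, 381, 338, 326, 209 bp.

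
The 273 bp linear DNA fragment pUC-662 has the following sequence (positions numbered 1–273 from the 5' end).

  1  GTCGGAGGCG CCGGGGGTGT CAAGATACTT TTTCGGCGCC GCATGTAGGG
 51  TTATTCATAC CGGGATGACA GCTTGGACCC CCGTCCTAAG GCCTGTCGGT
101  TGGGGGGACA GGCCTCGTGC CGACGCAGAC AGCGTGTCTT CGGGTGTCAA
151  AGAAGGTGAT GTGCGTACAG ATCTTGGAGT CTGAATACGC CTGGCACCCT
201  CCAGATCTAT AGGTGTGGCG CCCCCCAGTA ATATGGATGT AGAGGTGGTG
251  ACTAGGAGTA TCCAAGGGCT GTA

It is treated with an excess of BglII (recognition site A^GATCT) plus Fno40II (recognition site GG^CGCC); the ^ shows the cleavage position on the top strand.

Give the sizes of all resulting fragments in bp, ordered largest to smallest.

BglII sites (AGATCT) start at positions 169, 203.
BglII cuts after the first base of each site, so after positions 169, 203.
Fno40II sites (GGCGCC) start at positions 7, 35, 217.
Fno40II cuts after base 2 of each site, so after positions 8, 36, 218.
Combined cut positions: 8, 36, 169, 203, 218.
Linear molecule, 5 cuts → 6 fragments:
  1–8 → 8 bp
  9–36 → 28 bp
  37–169 → 133 bp
  170–203 → 34 bp
  204–218 → 15 bp
  219–273 → 55 bp
Sorted largest to smallest: 133, 55, 34, 28, 15, 8 bp.

133, 55, 34, 28, 15, 8 bp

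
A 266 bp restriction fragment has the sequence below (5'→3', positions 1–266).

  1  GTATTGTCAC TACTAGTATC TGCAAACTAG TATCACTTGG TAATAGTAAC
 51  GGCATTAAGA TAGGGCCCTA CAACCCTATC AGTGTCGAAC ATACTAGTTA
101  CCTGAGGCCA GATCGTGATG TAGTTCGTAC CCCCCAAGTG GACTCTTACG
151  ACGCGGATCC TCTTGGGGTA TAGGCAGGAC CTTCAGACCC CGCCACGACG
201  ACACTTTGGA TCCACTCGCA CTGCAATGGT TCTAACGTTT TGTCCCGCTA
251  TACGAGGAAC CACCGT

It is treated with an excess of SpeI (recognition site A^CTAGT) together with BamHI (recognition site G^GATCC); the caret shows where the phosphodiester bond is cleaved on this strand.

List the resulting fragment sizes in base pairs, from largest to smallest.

SpeI sites (ACTAGT) start at positions 12, 26, 93.
SpeI cuts after the first base of each site, so after positions 12, 26, 93.
BamHI sites (GGATCC) start at positions 155, 208.
BamHI cuts after the first base of each site, so after positions 155, 208.
Combined cut positions: 12, 26, 93, 155, 208.
Linear molecule, 5 cuts → 6 fragments:
  1–12 → 12 bp
  13–26 → 14 bp
  27–93 → 67 bp
  94–155 → 62 bp
  156–208 → 53 bp
  209–266 → 58 bp
Sorted largest to smallest: 67, 62, 58, 53, 14, 12 bp.

67, 62, 58, 53, 14, 12 bp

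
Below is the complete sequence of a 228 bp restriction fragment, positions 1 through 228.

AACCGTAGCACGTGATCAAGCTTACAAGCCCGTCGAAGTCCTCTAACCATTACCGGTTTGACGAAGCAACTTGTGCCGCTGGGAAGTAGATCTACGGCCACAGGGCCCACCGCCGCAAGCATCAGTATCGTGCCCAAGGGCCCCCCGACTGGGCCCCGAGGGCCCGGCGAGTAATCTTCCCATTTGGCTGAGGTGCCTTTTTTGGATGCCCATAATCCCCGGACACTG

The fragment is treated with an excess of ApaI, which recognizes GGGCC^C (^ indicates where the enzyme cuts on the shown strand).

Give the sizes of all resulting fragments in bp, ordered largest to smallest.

107, 64, 35, 13, 9 bp

ApaI sites (GGGCCC) start at positions 103, 138, 151, 160.
ApaI cuts after base 5 of each site (before the last base), so after positions 107, 142, 155, 164.
Linear molecule, 4 cuts → 5 fragments:
  1–107 → 107 bp
  108–142 → 35 bp
  143–155 → 13 bp
  156–164 → 9 bp
  165–228 → 64 bp
Sorted largest to smallest: 107, 64, 35, 13, 9 bp.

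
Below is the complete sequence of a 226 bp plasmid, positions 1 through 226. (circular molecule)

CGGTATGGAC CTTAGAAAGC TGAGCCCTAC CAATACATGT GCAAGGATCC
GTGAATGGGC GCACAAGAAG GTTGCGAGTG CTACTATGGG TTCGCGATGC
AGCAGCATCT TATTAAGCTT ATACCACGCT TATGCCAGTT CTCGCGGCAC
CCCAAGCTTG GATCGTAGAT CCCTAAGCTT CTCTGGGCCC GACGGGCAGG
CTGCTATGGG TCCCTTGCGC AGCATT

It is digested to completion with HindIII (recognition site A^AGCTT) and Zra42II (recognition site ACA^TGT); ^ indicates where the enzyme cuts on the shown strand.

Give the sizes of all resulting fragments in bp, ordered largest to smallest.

HindIII sites (AAGCTT) start at positions 115, 154, 175.
HindIII cuts after the first base of each site, so after positions 115, 154, 175.
The Zra42II site (ACATGT) starts at position 35.
Zra42II cuts after base 3 of each site, so after position 37.
Combined cut positions: 37, 115, 154, 175.
Circular molecule, 4 cuts → 4 fragments:
  38–115 → 78 bp
  116–154 → 39 bp
  155–175 → 21 bp
  176–226 then 1–37 → 51 + 37 = 88 bp
Sorted largest to smallest: 88, 78, 39, 21 bp.

88, 78, 39, 21 bp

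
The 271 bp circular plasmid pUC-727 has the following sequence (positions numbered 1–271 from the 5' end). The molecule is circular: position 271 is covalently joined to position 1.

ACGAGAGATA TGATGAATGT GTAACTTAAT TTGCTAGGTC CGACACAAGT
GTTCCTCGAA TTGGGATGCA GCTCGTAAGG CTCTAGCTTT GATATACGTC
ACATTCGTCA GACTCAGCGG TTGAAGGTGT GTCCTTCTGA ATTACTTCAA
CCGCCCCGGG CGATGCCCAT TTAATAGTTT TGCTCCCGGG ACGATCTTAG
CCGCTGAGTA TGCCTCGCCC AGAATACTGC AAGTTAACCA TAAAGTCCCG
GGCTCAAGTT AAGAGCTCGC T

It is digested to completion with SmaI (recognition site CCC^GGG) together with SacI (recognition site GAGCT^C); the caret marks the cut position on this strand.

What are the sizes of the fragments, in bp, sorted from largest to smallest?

SmaI sites (CCCGGG) start at positions 155, 185, 247.
SmaI cuts after base 3 of each site, so after positions 157, 187, 249.
The SacI site (GAGCTC) starts at position 263.
SacI cuts after base 5 of each site (before the last base), so after position 267.
Combined cut positions: 157, 187, 249, 267.
Circular molecule, 4 cuts → 4 fragments:
  158–187 → 30 bp
  188–249 → 62 bp
  250–267 → 18 bp
  268–271 then 1–157 → 4 + 157 = 161 bp
Sorted largest to smallest: 161, 62, 30, 18 bp.

161, 62, 30, 18 bp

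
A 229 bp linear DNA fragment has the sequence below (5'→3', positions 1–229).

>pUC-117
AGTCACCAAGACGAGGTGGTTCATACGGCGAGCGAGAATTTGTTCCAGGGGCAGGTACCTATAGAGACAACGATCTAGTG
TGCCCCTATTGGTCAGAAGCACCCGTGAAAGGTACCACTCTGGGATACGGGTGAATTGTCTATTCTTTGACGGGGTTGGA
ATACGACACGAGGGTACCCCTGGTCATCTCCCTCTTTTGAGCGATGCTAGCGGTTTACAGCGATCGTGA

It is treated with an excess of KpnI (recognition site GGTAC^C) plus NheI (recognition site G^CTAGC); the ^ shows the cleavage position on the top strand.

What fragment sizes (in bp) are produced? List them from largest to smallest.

KpnI sites (GGTACC) start at positions 54, 111, 173.
KpnI cuts after base 5 of each site (before the last base), so after positions 58, 115, 177.
The NheI site (GCTAGC) starts at position 206.
NheI cuts after the first base of each site, so after position 206.
Combined cut positions: 58, 115, 177, 206.
Linear molecule, 4 cuts → 5 fragments:
  1–58 → 58 bp
  59–115 → 57 bp
  116–177 → 62 bp
  178–206 → 29 bp
  207–229 → 23 bp
Sorted largest to smallest: 62, 58, 57, 29, 23 bp.

62, 58, 57, 29, 23 bp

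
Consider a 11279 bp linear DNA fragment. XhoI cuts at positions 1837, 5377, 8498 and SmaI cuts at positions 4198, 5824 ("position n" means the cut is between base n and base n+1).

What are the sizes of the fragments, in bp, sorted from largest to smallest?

2781, 2674, 2361, 1837, 1179, 447 bp

Combined cut positions (sorted): 1837, 4198, 5377, 5824, 8498.
Linear molecule, 5 cuts → 6 fragments:
  1837 − 0 = 1837 bp
  4198 − 1837 = 2361 bp
  5377 − 4198 = 1179 bp
  5824 − 5377 = 447 bp
  8498 − 5824 = 2674 bp
  11279 − 8498 = 2781 bp
Sorted largest to smallest: 2781, 2674, 2361, 1837, 1179, 447 bp.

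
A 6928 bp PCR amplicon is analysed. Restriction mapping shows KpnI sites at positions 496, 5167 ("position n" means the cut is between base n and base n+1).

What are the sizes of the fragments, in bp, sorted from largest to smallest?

4671, 1761, 496 bp

Linear molecule, 2 cuts → 3 fragments:
  496 − 0 = 496 bp
  5167 − 496 = 4671 bp
  6928 − 5167 = 1761 bp
Sorted largest to smallest: 4671, 1761, 496 bp.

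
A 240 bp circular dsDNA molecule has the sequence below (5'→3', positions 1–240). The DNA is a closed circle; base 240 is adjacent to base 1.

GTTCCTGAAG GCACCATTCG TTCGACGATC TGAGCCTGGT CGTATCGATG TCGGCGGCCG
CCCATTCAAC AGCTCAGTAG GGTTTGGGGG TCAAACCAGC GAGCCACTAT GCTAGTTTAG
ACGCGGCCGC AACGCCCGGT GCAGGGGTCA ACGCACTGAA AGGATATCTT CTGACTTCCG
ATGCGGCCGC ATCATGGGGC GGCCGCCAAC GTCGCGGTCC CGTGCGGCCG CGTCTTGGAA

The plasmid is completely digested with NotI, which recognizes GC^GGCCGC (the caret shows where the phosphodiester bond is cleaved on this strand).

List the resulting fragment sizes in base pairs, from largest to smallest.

70, 69, 60, 25, 16 bp

NotI sites (GCGGCCGC) start at positions 54, 123, 183, 199, 224.
NotI cuts after base 2 of each site, so after positions 55, 124, 184, 200, 225.
Circular molecule, 5 cuts → 5 fragments:
  56–124 → 69 bp
  125–184 → 60 bp
  185–200 → 16 bp
  201–225 → 25 bp
  226–240 then 1–55 → 15 + 55 = 70 bp
Sorted largest to smallest: 70, 69, 60, 25, 16 bp.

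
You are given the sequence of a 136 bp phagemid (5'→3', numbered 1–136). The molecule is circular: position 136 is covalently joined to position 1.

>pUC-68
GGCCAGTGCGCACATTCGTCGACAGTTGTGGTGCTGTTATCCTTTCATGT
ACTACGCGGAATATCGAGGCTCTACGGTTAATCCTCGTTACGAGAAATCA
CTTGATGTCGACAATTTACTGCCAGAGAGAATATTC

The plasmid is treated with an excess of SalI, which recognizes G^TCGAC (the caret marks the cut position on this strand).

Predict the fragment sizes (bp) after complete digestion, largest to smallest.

89, 47 bp

SalI sites (GTCGAC) start at positions 18, 107.
SalI cuts after the first base of each site, so after positions 18, 107.
Circular molecule, 2 cuts → 2 fragments:
  19–107 → 89 bp
  108–136 then 1–18 → 29 + 18 = 47 bp
Sorted largest to smallest: 89, 47 bp.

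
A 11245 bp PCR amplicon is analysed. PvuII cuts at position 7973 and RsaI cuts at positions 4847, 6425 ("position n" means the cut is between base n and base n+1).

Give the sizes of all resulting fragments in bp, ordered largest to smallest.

Combined cut positions (sorted): 4847, 6425, 7973.
Linear molecule, 3 cuts → 4 fragments:
  4847 − 0 = 4847 bp
  6425 − 4847 = 1578 bp
  7973 − 6425 = 1548 bp
  11245 − 7973 = 3272 bp
Sorted largest to smallest: 4847, 3272, 1578, 1548 bp.

4847, 3272, 1578, 1548 bp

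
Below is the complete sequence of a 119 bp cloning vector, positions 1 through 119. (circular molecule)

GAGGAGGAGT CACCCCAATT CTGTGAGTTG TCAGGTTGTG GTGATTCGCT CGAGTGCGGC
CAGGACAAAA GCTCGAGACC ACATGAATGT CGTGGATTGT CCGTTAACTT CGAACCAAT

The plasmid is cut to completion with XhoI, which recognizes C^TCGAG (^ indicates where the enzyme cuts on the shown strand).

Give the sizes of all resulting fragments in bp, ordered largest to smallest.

96, 23 bp

XhoI sites (CTCGAG) start at positions 49, 72.
XhoI cuts after the first base of each site, so after positions 49, 72.
Circular molecule, 2 cuts → 2 fragments:
  50–72 → 23 bp
  73–119 then 1–49 → 47 + 49 = 96 bp
Sorted largest to smallest: 96, 23 bp.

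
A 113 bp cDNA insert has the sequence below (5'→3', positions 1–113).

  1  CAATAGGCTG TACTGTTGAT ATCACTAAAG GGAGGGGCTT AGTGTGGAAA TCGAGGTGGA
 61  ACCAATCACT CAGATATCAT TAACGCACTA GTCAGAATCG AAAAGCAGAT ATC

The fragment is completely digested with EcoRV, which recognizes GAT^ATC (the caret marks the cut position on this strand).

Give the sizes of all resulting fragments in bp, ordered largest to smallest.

EcoRV sites (GATATC) start at positions 18, 73, 108.
EcoRV cuts after base 3 of each site, so after positions 20, 75, 110.
Linear molecule, 3 cuts → 4 fragments:
  1–20 → 20 bp
  21–75 → 55 bp
  76–110 → 35 bp
  111–113 → 3 bp
Sorted largest to smallest: 55, 35, 20, 3 bp.

55, 35, 20, 3 bp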